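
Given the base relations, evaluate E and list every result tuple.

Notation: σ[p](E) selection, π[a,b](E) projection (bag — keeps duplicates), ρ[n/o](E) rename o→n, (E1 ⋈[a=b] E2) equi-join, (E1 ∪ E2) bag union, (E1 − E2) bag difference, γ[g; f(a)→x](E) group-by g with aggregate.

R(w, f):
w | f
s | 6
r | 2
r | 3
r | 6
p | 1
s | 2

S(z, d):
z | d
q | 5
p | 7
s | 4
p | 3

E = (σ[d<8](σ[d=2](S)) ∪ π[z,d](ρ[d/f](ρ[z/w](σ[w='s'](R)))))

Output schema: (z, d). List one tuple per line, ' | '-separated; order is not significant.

Subexpression sizes:
  S → 4
  σ[d=2](S) → 0
  σ[d<8](σ[d=2](S)) → 0
  R → 6
  σ[w='s'](R) → 2
  ρ[z/w](σ[w='s'](R)) → 2
  ρ[d/f](ρ[z/w](σ[w='s'](R))) → 2
  π[z,d](ρ[d/f](ρ[z/w](σ[w='s'](R)))) → 2
  (σ[d<8](σ[d=2](S)) ∪ π[z,d](ρ[d/f](ρ[z/w](σ[w='s'](R))))) → 2

== RESULT ==
z | d
s | 2
s | 6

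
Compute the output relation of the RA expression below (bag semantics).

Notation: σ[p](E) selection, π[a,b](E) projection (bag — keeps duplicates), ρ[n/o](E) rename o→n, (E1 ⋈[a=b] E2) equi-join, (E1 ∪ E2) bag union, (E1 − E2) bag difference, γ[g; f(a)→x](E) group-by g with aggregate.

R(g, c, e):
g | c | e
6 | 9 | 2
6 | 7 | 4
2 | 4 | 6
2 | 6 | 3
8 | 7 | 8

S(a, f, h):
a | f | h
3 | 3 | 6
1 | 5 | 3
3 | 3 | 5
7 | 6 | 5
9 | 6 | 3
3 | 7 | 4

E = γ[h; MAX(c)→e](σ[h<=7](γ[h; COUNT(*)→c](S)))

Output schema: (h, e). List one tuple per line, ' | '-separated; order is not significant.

Stepwise |·|:
  S → 6
  γ[h; COUNT(*)→c](S) → 4
  σ[h<=7](γ[h; COUNT(*)→c](S)) → 4
  γ[h; MAX(c)→e](σ[h<=7](γ[h; COUNT(*)→c](S))) → 4

== RESULT ==
h | e
3 | 2
4 | 1
5 | 2
6 | 1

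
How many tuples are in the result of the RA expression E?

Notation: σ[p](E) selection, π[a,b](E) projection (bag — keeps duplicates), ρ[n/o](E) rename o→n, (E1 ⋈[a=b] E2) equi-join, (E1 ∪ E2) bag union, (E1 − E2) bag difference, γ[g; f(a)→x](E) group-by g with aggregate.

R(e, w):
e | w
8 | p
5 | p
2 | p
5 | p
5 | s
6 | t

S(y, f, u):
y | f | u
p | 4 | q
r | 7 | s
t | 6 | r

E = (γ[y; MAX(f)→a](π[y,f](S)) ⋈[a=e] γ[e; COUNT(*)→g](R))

Per-node cardinality:
  S → 3
  π[y,f](S) → 3
  γ[y; MAX(f)→a](π[y,f](S)) → 3
  R → 6
  γ[e; COUNT(*)→g](R) → 4
  (γ[y; MAX(f)→a](π[y,f](S)) ⋈[a=e] γ[e; COUNT(*)→g](R)) → 1

|E| = 1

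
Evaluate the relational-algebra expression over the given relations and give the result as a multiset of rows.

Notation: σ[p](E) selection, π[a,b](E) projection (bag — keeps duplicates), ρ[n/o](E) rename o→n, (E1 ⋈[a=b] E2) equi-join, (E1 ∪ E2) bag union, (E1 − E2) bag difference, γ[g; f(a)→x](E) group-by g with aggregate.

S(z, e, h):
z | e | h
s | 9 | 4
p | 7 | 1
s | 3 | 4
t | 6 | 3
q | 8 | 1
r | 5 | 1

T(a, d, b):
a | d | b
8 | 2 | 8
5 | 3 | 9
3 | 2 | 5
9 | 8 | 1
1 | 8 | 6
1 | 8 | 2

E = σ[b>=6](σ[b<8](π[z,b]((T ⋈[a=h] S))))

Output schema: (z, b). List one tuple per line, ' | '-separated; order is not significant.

Subexpression sizes:
  T → 6
  S → 6
  (T ⋈[a=h] S) → 7
  π[z,b]((T ⋈[a=h] S)) → 7
  σ[b<8](π[z,b]((T ⋈[a=h] S))) → 7
  σ[b>=6](σ[b<8](π[z,b]((T ⋈[a=h] S)))) → 3

== RESULT ==
z | b
p | 6
q | 6
r | 6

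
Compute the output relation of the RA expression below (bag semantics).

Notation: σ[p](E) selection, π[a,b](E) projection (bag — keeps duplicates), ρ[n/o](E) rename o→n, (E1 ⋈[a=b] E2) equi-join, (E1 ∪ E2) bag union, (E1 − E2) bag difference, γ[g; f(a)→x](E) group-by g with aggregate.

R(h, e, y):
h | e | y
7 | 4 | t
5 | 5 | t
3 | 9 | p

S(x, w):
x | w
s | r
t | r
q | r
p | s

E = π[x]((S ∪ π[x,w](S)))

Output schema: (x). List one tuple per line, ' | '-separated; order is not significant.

Subexpression sizes:
  S → 4
  S → 4
  π[x,w](S) → 4
  (S ∪ π[x,w](S)) → 8
  π[x]((S ∪ π[x,w](S))) → 8

== RESULT ==
x
p
p
q
q
s
s
t
t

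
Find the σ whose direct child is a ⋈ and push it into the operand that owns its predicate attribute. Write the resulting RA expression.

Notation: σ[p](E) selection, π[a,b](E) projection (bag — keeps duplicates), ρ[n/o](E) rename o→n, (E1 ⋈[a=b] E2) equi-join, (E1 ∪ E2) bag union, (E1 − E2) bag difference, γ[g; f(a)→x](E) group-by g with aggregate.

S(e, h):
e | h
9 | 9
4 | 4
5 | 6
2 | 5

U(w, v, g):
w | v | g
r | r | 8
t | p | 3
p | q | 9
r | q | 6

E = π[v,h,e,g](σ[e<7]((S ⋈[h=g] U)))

σ filters on e, owned by the left side.
E' = π[v,h,e,g]((σ[e<7](S) ⋈[h=g] U))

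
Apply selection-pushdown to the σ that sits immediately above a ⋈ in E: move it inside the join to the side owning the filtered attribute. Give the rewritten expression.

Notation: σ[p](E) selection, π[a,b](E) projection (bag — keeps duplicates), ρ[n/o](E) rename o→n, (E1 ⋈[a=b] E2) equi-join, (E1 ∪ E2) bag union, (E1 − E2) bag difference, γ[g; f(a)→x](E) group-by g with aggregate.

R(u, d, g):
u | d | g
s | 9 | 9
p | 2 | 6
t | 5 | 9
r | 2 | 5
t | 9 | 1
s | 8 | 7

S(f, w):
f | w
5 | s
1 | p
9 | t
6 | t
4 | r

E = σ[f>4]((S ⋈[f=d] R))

σ filters on f, owned by the left side.
E' = (σ[f>4](S) ⋈[f=d] R)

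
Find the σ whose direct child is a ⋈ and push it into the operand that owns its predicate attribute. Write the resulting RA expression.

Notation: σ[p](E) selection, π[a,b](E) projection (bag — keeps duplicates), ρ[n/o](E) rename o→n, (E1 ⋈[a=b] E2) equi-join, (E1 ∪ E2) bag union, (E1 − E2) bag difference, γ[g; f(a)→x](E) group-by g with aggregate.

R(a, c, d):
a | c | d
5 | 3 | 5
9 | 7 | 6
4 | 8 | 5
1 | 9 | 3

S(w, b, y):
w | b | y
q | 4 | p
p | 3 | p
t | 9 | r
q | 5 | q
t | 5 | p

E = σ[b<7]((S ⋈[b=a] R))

σ filters on b, owned by the left side.
E' = (σ[b<7](S) ⋈[b=a] R)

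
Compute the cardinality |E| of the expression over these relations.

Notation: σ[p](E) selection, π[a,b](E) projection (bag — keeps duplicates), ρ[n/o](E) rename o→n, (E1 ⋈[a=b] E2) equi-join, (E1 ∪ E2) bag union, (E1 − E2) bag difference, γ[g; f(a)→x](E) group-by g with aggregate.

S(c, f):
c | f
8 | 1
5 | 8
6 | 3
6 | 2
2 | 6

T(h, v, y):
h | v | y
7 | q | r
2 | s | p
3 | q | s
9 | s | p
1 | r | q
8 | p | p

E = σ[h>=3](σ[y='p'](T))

Row counts bottom-up:
  T → 6
  σ[y='p'](T) → 3
  σ[h>=3](σ[y='p'](T)) → 2

|E| = 2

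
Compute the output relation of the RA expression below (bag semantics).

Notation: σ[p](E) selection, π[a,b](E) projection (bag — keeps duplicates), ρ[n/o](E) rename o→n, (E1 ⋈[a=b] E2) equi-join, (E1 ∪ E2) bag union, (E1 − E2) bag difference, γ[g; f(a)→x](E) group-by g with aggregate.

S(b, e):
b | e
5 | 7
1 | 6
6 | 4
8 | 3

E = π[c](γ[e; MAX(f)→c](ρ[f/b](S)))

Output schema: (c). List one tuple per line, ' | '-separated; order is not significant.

Subexpression sizes:
  S → 4
  ρ[f/b](S) → 4
  γ[e; MAX(f)→c](ρ[f/b](S)) → 4
  π[c](γ[e; MAX(f)→c](ρ[f/b](S))) → 4

== RESULT ==
c
1
5
6
8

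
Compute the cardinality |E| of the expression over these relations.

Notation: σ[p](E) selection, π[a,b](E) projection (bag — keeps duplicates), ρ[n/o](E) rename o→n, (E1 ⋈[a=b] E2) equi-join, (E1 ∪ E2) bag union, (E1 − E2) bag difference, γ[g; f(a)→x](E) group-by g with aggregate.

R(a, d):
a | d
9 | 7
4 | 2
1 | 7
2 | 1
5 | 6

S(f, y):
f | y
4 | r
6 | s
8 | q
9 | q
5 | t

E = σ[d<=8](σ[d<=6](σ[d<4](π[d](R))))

Per-node cardinality:
  R → 5
  π[d](R) → 5
  σ[d<4](π[d](R)) → 2
  σ[d<=6](σ[d<4](π[d](R))) → 2
  σ[d<=8](σ[d<=6](σ[d<4](π[d](R)))) → 2

|E| = 2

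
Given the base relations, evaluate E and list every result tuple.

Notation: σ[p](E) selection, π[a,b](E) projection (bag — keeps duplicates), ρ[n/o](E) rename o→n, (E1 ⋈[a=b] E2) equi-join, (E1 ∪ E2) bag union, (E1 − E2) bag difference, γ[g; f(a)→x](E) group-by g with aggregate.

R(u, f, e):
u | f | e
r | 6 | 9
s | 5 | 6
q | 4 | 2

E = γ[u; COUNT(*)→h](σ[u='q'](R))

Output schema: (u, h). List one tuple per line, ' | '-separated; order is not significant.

Row counts bottom-up:
  R → 3
  σ[u='q'](R) → 1
  γ[u; COUNT(*)→h](σ[u='q'](R)) → 1

== RESULT ==
u | h
q | 1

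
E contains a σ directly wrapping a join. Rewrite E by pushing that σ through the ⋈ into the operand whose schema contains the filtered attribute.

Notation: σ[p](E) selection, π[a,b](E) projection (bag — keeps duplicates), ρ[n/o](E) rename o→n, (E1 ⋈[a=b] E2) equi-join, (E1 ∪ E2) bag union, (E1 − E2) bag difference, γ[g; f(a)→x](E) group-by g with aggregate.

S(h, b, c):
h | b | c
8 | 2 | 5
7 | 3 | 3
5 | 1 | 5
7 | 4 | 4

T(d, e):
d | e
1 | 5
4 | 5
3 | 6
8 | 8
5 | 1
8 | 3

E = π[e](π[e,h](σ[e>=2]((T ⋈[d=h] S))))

σ filters on e, owned by the left side.
E' = π[e](π[e,h]((σ[e>=2](T) ⋈[d=h] S)))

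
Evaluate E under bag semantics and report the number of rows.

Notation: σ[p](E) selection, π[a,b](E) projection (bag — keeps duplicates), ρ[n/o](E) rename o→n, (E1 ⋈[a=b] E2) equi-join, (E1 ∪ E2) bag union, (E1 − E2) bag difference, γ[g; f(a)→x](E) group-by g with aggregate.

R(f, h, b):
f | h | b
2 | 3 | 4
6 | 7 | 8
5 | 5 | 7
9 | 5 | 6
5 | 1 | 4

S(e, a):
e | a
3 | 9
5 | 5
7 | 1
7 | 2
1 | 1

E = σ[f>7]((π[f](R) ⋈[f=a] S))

Per-node cardinality:
  R → 5
  π[f](R) → 5
  S → 5
  (π[f](R) ⋈[f=a] S) → 4
  σ[f>7]((π[f](R) ⋈[f=a] S)) → 1

|E| = 1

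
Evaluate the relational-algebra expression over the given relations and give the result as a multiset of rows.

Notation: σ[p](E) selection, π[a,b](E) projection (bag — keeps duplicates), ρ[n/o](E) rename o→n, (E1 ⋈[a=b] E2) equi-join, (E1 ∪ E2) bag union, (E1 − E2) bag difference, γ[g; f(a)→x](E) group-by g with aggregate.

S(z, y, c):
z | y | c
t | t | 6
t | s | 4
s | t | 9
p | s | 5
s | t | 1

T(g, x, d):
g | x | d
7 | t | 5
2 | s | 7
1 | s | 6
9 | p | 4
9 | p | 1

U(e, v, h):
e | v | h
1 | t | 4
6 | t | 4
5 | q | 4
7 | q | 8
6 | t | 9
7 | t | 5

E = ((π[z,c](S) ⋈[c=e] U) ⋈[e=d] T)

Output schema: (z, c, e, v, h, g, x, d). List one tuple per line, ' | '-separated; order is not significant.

Row counts bottom-up:
  S → 5
  π[z,c](S) → 5
  U → 6
  (π[z,c](S) ⋈[c=e] U) → 4
  T → 5
  ((π[z,c](S) ⋈[c=e] U) ⋈[e=d] T) → 4

== RESULT ==
z | c | e | v | h | g | x | d
p | 5 | 5 | q | 4 | 7 | t | 5
s | 1 | 1 | t | 4 | 9 | p | 1
t | 6 | 6 | t | 4 | 1 | s | 6
t | 6 | 6 | t | 9 | 1 | s | 6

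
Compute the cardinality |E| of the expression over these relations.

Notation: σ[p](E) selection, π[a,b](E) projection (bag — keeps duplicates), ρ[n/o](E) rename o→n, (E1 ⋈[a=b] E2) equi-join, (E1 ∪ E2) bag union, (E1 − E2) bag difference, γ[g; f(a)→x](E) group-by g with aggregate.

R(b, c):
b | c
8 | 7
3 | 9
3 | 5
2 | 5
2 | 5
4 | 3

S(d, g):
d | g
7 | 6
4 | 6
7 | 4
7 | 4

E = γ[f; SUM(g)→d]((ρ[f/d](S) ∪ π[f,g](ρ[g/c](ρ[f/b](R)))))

Per-node cardinality:
  S → 4
  ρ[f/d](S) → 4
  R → 6
  ρ[f/b](R) → 6
  ρ[g/c](ρ[f/b](R)) → 6
  π[f,g](ρ[g/c](ρ[f/b](R))) → 6
  (ρ[f/d](S) ∪ π[f,g](ρ[g/c](ρ[f/b](R)))) → 10
  γ[f; SUM(g)→d]((ρ[f/d](S) ∪ π[f,g](ρ[g/c](ρ[f/b](R))))) → 5

|E| = 5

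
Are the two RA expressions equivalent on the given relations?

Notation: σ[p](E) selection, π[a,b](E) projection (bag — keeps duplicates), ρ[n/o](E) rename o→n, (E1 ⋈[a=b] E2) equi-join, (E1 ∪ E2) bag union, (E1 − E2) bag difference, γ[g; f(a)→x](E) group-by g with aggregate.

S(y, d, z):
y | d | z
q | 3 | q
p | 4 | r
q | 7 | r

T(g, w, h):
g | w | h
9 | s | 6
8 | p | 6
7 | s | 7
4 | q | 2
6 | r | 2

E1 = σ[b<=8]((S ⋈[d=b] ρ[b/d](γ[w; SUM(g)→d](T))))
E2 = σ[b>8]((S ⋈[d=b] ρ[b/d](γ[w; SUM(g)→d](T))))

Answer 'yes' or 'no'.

E1 subexpression sizes:
  S → 3
  T → 5
  γ[w; SUM(g)→d](T) → 4
  ρ[b/d](γ[w; SUM(g)→d](T)) → 4
  (S ⋈[d=b] ρ[b/d](γ[w; SUM(g)→d](T))) → 1
  σ[b<=8]((S ⋈[d=b] ρ[b/d](γ[w; SUM(g)→d](T)))) → 1
E2 subexpression sizes:
  S → 3
  T → 5
  γ[w; SUM(g)→d](T) → 4
  ρ[b/d](γ[w; SUM(g)→d](T)) → 4
  (S ⋈[d=b] ρ[b/d](γ[w; SUM(g)→d](T))) → 1
  σ[b>8]((S ⋈[d=b] ρ[b/d](γ[w; SUM(g)→d](T)))) → 0

E1 result:
y | d | z | w | b
p | 4 | r | q | 4
E2 result:
y | d | z | w | b
(0 rows)
Witness: ('p', 4, 'r', 'q', 4) appears 1× in E1 but 0× in E2.

no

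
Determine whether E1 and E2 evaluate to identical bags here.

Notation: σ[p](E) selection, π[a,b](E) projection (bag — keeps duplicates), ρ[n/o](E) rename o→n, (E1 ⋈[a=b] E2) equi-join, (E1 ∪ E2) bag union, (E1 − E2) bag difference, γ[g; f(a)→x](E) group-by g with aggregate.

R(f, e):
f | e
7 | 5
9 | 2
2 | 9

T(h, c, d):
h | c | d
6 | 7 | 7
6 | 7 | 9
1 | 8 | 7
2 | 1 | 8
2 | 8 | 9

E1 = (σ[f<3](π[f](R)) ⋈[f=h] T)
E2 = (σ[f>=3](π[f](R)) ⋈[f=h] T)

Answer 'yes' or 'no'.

E1 subexpression sizes:
  R → 3
  π[f](R) → 3
  σ[f<3](π[f](R)) → 1
  T → 5
  (σ[f<3](π[f](R)) ⋈[f=h] T) → 2
E2 subexpression sizes:
  R → 3
  π[f](R) → 3
  σ[f>=3](π[f](R)) → 2
  T → 5
  (σ[f>=3](π[f](R)) ⋈[f=h] T) → 0

E1 result:
f | h | c | d
2 | 2 | 1 | 8
2 | 2 | 8 | 9
E2 result:
f | h | c | d
(0 rows)
Witness: (2, 2, 8, 9) appears 1× in E1 but 0× in E2.

no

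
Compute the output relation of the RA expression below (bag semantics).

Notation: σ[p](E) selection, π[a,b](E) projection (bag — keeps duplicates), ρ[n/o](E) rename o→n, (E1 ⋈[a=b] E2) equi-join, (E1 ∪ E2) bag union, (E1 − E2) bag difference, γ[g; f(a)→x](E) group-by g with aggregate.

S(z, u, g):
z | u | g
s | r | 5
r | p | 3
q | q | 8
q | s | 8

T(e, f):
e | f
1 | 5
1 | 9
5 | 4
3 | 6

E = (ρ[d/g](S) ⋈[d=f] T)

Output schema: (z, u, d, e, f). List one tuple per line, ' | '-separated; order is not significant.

Stepwise |·|:
  S → 4
  ρ[d/g](S) → 4
  T → 4
  (ρ[d/g](S) ⋈[d=f] T) → 1

== RESULT ==
z | u | d | e | f
s | r | 5 | 1 | 5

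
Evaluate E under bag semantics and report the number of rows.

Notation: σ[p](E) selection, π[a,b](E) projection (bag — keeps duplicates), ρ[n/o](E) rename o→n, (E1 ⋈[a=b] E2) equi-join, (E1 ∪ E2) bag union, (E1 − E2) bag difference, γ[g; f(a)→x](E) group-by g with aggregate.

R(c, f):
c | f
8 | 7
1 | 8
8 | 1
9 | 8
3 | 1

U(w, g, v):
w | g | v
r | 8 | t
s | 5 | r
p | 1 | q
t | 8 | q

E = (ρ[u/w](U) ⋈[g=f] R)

Subexpression sizes:
  U → 4
  ρ[u/w](U) → 4
  R → 5
  (ρ[u/w](U) ⋈[g=f] R) → 6

|E| = 6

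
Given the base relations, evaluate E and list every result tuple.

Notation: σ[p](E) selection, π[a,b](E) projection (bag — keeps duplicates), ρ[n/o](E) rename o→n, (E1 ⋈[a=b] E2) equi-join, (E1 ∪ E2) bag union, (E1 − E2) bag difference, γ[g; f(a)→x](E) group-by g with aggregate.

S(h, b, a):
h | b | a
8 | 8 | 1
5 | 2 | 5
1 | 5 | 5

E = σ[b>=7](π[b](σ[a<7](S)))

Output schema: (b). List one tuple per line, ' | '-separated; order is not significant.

Row counts bottom-up:
  S → 3
  σ[a<7](S) → 3
  π[b](σ[a<7](S)) → 3
  σ[b>=7](π[b](σ[a<7](S))) → 1

== RESULT ==
b
8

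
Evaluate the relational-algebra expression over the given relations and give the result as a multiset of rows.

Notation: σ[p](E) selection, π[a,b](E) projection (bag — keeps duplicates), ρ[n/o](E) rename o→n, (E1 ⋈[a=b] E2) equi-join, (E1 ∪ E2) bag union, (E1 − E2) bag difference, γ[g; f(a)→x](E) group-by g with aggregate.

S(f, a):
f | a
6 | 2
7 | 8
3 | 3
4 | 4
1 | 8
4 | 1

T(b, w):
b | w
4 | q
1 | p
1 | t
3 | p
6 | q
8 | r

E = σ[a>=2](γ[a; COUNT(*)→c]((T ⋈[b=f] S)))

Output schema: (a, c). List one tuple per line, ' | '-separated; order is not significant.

Subexpression sizes:
  T → 6
  S → 6
  (T ⋈[b=f] S) → 6
  γ[a; COUNT(*)→c]((T ⋈[b=f] S)) → 5
  σ[a>=2](γ[a; COUNT(*)→c]((T ⋈[b=f] S))) → 4

== RESULT ==
a | c
2 | 1
3 | 1
4 | 1
8 | 2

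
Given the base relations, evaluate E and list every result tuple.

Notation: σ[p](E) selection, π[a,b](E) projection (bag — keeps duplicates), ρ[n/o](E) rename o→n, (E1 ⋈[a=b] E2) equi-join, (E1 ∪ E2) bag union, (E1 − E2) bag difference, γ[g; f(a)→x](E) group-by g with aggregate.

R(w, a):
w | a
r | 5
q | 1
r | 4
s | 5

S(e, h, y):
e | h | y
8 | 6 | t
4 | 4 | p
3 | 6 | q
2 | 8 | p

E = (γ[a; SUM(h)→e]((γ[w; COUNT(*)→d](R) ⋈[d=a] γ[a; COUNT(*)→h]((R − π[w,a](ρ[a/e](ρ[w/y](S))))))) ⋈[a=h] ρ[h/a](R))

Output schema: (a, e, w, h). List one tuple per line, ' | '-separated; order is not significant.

Per-node cardinality:
  R → 4
  γ[w; COUNT(*)→d](R) → 3
  R → 4
  S → 4
  ρ[w/y](S) → 4
  ρ[a/e](ρ[w/y](S)) → 4
  π[w,a](ρ[a/e](ρ[w/y](S))) → 4
  (R − π[w,a](ρ[a/e](ρ[w/y](S)))) → 4
  γ[a; COUNT(*)→h]((R − π[w,a](ρ[a/e](ρ[w/y](S))))) → 3
  (γ[w; COUNT(*)→d](R) ⋈[d=a] γ[a; COUNT(*)→h]((R − π[w,a](ρ[a/e](ρ[w/y](S)))))) → 2
  γ[a; SUM(h)→e]((γ[w; COUNT(*)→d](R) ⋈[d=a] γ[a; COUNT(*)→h]((R − π[w,a](ρ[a/e](ρ[w/y](S))))))) → 1
  R → 4
  ρ[h/a](R) → 4
  (γ[a; SUM(h)→e]((γ[w; COUNT(*)→d](R) ⋈[d=a] γ[a; COUNT(*)→h]((R − π[w,a](ρ[a/e](ρ[w/y](S))))))) ⋈[a=h] ρ[h/a](R)) → 1

== RESULT ==
a | e | w | h
1 | 2 | q | 1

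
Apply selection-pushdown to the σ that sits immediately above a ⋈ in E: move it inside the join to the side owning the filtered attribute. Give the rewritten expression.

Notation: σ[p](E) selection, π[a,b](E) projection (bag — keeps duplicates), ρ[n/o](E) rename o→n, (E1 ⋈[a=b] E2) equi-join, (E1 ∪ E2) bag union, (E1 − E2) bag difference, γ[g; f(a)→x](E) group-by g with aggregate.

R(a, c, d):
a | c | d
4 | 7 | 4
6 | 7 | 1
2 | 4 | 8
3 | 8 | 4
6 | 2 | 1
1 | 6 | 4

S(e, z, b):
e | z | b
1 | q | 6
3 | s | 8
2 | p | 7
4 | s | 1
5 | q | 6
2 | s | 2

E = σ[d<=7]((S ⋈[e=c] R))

σ filters on d, owned by the right side.
E' = (S ⋈[e=c] σ[d<=7](R))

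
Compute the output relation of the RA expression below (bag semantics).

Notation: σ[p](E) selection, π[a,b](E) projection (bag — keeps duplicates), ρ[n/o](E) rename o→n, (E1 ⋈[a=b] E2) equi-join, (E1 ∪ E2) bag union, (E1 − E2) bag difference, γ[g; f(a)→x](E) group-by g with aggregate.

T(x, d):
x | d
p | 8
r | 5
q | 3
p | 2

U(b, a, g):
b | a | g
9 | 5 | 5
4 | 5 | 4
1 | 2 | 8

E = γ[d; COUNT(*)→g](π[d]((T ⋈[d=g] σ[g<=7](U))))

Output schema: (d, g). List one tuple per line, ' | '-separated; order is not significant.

Stepwise |·|:
  T → 4
  U → 3
  σ[g<=7](U) → 2
  (T ⋈[d=g] σ[g<=7](U)) → 1
  π[d]((T ⋈[d=g] σ[g<=7](U))) → 1
  γ[d; COUNT(*)→g](π[d]((T ⋈[d=g] σ[g<=7](U)))) → 1

== RESULT ==
d | g
5 | 1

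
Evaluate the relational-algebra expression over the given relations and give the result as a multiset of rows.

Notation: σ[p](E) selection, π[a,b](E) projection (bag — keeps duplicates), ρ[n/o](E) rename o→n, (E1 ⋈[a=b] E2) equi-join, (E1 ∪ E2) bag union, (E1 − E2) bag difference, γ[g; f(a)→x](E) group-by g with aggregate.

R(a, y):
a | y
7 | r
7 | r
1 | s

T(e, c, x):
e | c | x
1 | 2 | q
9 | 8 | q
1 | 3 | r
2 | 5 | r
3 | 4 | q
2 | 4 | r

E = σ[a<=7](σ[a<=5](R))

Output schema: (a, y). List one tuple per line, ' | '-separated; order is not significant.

Subexpression sizes:
  R → 3
  σ[a<=5](R) → 1
  σ[a<=7](σ[a<=5](R)) → 1

== RESULT ==
a | y
1 | s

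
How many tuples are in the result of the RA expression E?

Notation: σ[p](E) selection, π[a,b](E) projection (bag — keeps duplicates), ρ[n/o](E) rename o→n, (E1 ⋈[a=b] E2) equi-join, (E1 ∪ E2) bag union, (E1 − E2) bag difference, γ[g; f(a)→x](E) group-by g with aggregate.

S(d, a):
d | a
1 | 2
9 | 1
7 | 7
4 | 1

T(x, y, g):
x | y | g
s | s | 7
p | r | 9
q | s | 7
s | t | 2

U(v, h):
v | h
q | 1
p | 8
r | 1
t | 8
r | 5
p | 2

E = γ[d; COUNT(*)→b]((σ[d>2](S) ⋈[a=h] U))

Per-node cardinality:
  S → 4
  σ[d>2](S) → 3
  U → 6
  (σ[d>2](S) ⋈[a=h] U) → 4
  γ[d; COUNT(*)→b]((σ[d>2](S) ⋈[a=h] U)) → 2

|E| = 2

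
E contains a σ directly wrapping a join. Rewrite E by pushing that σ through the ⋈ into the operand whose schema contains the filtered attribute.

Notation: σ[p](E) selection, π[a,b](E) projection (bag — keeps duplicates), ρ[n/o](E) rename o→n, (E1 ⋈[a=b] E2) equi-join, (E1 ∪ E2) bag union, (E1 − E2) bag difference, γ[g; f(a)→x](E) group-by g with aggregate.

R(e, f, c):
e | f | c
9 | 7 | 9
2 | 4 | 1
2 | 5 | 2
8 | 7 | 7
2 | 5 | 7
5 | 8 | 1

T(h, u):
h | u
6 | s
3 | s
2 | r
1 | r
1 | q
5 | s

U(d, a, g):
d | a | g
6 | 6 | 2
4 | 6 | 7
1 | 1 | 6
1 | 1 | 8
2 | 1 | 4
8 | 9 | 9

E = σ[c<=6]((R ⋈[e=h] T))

σ filters on c, owned by the left side.
E' = (σ[c<=6](R) ⋈[e=h] T)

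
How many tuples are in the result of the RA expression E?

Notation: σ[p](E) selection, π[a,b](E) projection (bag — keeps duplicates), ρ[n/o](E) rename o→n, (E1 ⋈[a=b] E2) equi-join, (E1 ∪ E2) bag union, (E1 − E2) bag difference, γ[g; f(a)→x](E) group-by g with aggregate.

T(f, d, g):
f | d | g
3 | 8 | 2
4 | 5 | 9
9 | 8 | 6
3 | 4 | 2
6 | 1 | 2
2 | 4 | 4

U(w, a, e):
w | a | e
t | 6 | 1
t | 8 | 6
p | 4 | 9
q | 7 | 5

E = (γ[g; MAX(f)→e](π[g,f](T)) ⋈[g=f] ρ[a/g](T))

Subexpression sizes:
  T → 6
  π[g,f](T) → 6
  γ[g; MAX(f)→e](π[g,f](T)) → 4
  T → 6
  ρ[a/g](T) → 6
  (γ[g; MAX(f)→e](π[g,f](T)) ⋈[g=f] ρ[a/g](T)) → 4

|E| = 4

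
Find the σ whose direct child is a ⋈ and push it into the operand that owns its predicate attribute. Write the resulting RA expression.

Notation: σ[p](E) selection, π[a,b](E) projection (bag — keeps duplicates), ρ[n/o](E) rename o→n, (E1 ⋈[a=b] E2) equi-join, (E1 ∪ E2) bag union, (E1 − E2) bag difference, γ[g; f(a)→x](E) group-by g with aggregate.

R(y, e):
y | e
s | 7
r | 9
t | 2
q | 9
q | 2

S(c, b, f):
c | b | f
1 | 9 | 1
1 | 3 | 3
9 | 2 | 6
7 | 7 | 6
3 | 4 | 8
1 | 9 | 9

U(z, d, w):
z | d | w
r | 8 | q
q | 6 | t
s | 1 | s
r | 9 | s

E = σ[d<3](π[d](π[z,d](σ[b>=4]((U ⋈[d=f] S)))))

σ filters on b, owned by the right side.
E' = σ[d<3](π[d](π[z,d]((U ⋈[d=f] σ[b>=4](S)))))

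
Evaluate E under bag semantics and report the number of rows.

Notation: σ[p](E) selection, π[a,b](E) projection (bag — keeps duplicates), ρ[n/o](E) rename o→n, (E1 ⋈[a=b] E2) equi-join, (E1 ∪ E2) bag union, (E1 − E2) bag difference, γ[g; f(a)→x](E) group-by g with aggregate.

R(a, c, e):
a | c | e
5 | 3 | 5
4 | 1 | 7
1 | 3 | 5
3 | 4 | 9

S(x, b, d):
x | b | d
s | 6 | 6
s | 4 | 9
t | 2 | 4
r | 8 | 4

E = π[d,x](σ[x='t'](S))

Per-node cardinality:
  S → 4
  σ[x='t'](S) → 1
  π[d,x](σ[x='t'](S)) → 1

|E| = 1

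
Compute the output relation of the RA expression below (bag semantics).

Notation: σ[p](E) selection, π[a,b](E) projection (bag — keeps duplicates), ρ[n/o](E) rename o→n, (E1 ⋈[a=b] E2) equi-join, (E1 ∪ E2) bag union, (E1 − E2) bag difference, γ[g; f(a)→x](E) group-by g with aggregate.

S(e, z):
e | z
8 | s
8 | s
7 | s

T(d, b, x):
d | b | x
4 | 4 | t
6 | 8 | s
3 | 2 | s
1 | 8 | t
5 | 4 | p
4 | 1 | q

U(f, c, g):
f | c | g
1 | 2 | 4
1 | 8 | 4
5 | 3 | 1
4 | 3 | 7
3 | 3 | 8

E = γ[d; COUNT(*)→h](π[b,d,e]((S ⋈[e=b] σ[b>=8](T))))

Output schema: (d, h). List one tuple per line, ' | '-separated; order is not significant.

Per-node cardinality:
  S → 3
  T → 6
  σ[b>=8](T) → 2
  (S ⋈[e=b] σ[b>=8](T)) → 4
  π[b,d,e]((S ⋈[e=b] σ[b>=8](T))) → 4
  γ[d; COUNT(*)→h](π[b,d,e]((S ⋈[e=b] σ[b>=8](T)))) → 2

== RESULT ==
d | h
1 | 2
6 | 2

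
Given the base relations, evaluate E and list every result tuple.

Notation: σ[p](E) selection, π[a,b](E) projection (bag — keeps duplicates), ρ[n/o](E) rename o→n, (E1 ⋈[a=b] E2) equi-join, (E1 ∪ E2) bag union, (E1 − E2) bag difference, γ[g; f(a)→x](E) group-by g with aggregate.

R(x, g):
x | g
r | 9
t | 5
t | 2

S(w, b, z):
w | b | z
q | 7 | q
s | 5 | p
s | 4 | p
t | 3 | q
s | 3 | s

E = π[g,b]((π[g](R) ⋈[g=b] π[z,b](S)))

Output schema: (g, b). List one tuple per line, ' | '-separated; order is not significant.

Row counts bottom-up:
  R → 3
  π[g](R) → 3
  S → 5
  π[z,b](S) → 5
  (π[g](R) ⋈[g=b] π[z,b](S)) → 1
  π[g,b]((π[g](R) ⋈[g=b] π[z,b](S))) → 1

== RESULT ==
g | b
5 | 5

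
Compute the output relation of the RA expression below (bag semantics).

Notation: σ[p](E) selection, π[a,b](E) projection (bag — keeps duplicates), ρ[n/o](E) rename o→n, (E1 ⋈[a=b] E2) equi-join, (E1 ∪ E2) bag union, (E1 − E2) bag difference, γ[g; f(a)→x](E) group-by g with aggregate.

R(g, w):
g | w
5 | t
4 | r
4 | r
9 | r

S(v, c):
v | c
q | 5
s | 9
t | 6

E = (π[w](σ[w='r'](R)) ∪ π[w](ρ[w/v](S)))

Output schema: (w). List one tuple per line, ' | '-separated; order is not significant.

Per-node cardinality:
  R → 4
  σ[w='r'](R) → 3
  π[w](σ[w='r'](R)) → 3
  S → 3
  ρ[w/v](S) → 3
  π[w](ρ[w/v](S)) → 3
  (π[w](σ[w='r'](R)) ∪ π[w](ρ[w/v](S))) → 6

== RESULT ==
w
q
r
r
r
s
t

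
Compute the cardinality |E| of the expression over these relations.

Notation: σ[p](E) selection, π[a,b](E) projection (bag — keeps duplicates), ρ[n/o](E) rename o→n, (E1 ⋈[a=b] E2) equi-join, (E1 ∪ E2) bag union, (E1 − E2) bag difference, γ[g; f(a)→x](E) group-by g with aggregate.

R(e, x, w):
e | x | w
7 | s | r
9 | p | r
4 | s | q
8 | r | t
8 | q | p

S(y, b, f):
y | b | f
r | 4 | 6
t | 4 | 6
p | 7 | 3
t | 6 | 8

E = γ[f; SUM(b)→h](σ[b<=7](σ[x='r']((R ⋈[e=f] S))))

Stepwise |·|:
  R → 5
  S → 4
  (R ⋈[e=f] S) → 2
  σ[x='r']((R ⋈[e=f] S)) → 1
  σ[b<=7](σ[x='r']((R ⋈[e=f] S))) → 1
  γ[f; SUM(b)→h](σ[b<=7](σ[x='r']((R ⋈[e=f] S)))) → 1

|E| = 1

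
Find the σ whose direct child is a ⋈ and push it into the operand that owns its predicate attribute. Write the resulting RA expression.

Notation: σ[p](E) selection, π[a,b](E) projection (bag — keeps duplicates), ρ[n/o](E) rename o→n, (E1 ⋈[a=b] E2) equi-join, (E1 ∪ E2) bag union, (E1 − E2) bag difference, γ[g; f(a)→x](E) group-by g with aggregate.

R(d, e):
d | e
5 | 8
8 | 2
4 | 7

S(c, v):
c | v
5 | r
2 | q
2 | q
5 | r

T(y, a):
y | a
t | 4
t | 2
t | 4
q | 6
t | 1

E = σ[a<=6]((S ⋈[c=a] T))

σ filters on a, owned by the right side.
E' = (S ⋈[c=a] σ[a<=6](T))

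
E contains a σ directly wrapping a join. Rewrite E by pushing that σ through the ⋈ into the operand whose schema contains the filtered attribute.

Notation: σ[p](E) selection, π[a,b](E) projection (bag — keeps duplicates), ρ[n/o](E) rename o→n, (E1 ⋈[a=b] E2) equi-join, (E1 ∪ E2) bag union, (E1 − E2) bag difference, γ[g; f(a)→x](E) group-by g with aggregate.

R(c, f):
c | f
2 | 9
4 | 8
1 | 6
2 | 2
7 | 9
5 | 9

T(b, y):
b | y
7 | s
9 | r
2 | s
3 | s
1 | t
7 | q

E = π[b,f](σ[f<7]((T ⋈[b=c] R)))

σ filters on f, owned by the right side.
E' = π[b,f]((T ⋈[b=c] σ[f<7](R)))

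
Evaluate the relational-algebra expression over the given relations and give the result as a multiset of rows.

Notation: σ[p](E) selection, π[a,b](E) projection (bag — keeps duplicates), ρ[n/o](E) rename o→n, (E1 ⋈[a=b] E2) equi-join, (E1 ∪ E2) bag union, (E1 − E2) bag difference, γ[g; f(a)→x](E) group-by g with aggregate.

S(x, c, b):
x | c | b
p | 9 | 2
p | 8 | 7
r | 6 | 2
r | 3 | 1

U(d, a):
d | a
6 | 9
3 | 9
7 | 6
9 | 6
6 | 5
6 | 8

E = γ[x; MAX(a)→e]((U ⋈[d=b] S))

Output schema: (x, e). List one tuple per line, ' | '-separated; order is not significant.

Subexpression sizes:
  U → 6
  S → 4
  (U ⋈[d=b] S) → 1
  γ[x; MAX(a)→e]((U ⋈[d=b] S)) → 1

== RESULT ==
x | e
p | 6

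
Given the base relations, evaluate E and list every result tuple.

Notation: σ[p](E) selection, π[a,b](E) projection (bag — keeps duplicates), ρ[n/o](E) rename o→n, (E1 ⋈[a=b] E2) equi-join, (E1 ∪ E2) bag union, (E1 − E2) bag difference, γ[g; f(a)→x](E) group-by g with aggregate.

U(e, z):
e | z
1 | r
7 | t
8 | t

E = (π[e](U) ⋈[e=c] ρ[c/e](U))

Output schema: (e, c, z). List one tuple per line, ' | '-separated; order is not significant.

Row counts bottom-up:
  U → 3
  π[e](U) → 3
  U → 3
  ρ[c/e](U) → 3
  (π[e](U) ⋈[e=c] ρ[c/e](U)) → 3

== RESULT ==
e | c | z
1 | 1 | r
7 | 7 | t
8 | 8 | t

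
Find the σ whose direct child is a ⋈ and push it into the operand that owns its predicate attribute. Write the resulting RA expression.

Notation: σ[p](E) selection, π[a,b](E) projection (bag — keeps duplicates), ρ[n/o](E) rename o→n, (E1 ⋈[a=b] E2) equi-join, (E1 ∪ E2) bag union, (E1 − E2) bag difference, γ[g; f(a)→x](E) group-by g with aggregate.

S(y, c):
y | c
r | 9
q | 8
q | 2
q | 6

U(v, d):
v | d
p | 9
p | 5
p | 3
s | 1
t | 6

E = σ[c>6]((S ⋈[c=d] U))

σ filters on c, owned by the left side.
E' = (σ[c>6](S) ⋈[c=d] U)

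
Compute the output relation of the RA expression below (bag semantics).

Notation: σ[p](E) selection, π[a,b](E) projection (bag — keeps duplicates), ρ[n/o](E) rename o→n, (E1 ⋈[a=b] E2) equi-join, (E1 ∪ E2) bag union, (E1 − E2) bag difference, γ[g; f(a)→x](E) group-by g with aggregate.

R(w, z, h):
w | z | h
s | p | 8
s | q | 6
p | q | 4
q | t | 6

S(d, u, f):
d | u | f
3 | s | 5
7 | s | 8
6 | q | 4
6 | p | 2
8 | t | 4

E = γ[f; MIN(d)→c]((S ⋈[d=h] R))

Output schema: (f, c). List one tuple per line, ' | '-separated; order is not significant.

Subexpression sizes:
  S → 5
  R → 4
  (S ⋈[d=h] R) → 5
  γ[f; MIN(d)→c]((S ⋈[d=h] R)) → 2

== RESULT ==
f | c
2 | 6
4 | 6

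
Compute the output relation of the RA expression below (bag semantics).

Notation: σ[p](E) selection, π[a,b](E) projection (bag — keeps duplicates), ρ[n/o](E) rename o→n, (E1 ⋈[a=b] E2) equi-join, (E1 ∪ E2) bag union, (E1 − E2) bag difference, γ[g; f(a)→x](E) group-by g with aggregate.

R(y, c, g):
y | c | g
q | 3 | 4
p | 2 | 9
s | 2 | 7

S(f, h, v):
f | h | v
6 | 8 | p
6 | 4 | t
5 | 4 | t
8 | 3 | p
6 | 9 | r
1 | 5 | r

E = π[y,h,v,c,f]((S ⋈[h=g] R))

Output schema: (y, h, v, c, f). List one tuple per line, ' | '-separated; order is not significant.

Subexpression sizes:
  S → 6
  R → 3
  (S ⋈[h=g] R) → 3
  π[y,h,v,c,f]((S ⋈[h=g] R)) → 3

== RESULT ==
y | h | v | c | f
p | 9 | r | 2 | 6
q | 4 | t | 3 | 5
q | 4 | t | 3 | 6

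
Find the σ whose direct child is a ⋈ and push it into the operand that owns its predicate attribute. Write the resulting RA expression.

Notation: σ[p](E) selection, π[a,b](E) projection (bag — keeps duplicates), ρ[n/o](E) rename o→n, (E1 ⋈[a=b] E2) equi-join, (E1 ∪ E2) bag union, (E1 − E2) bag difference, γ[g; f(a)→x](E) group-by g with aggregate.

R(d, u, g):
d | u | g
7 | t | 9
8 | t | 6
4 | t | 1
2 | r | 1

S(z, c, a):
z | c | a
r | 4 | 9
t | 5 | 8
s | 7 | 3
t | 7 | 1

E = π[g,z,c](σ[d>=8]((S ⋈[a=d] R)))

σ filters on d, owned by the right side.
E' = π[g,z,c]((S ⋈[a=d] σ[d>=8](R)))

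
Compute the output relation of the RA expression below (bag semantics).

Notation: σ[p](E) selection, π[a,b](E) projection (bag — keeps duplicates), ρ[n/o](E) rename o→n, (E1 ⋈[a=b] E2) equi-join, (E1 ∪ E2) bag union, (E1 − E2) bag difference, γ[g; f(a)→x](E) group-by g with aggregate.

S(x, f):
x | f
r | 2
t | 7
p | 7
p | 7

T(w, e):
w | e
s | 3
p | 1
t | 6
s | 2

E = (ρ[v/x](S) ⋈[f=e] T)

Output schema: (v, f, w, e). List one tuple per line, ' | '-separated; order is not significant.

Subexpression sizes:
  S → 4
  ρ[v/x](S) → 4
  T → 4
  (ρ[v/x](S) ⋈[f=e] T) → 1

== RESULT ==
v | f | w | e
r | 2 | s | 2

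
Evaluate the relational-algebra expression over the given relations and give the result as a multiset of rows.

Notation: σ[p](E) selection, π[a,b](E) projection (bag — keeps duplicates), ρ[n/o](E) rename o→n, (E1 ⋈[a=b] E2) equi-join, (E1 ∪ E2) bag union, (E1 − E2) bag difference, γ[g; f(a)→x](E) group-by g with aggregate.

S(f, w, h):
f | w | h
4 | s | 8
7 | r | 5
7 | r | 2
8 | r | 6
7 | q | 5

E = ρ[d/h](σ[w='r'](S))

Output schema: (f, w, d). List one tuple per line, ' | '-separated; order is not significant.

Subexpression sizes:
  S → 5
  σ[w='r'](S) → 3
  ρ[d/h](σ[w='r'](S)) → 3

== RESULT ==
f | w | d
7 | r | 2
7 | r | 5
8 | r | 6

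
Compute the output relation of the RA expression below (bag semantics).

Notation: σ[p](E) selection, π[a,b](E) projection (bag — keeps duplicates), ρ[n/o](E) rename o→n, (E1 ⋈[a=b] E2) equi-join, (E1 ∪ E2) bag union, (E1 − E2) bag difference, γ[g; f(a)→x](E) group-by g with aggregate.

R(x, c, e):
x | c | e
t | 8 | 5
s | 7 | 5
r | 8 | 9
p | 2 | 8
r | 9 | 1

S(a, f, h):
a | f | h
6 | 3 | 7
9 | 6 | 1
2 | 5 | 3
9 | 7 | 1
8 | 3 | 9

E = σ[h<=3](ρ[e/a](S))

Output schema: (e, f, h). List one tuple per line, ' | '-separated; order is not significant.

Subexpression sizes:
  S → 5
  ρ[e/a](S) → 5
  σ[h<=3](ρ[e/a](S)) → 3

== RESULT ==
e | f | h
2 | 5 | 3
9 | 6 | 1
9 | 7 | 1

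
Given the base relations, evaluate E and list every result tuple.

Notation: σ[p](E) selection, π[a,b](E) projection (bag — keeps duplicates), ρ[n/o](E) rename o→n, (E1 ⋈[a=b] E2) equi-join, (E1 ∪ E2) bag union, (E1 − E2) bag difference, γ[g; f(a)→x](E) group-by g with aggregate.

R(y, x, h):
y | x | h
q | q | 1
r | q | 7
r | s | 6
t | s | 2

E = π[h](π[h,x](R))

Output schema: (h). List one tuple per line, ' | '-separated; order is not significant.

Subexpression sizes:
  R → 4
  π[h,x](R) → 4
  π[h](π[h,x](R)) → 4

== RESULT ==
h
1
2
6
7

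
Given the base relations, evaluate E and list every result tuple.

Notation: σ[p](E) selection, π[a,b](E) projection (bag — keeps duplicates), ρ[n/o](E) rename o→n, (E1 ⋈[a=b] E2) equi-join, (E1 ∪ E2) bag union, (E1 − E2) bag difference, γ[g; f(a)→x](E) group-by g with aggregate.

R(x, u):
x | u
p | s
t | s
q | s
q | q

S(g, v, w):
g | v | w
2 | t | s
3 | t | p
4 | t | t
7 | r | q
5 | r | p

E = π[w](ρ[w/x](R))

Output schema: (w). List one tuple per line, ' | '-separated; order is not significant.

Subexpression sizes:
  R → 4
  ρ[w/x](R) → 4
  π[w](ρ[w/x](R)) → 4

== RESULT ==
w
p
q
q
t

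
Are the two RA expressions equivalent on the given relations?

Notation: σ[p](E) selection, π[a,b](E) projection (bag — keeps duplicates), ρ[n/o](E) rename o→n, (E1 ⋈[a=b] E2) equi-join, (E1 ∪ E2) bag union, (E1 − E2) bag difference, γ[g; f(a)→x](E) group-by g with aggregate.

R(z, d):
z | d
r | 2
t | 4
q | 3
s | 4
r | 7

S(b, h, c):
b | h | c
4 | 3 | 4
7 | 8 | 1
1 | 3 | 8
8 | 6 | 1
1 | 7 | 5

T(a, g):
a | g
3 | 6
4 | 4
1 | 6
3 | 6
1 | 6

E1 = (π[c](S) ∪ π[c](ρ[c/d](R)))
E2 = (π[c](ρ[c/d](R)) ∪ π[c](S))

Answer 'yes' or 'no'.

E1 subexpression sizes:
  S → 5
  π[c](S) → 5
  R → 5
  ρ[c/d](R) → 5
  π[c](ρ[c/d](R)) → 5
  (π[c](S) ∪ π[c](ρ[c/d](R))) → 10
E2 subexpression sizes:
  R → 5
  ρ[c/d](R) → 5
  π[c](ρ[c/d](R)) → 5
  S → 5
  π[c](S) → 5
  (π[c](ρ[c/d](R)) ∪ π[c](S)) → 10

E1 and E2 produce the same multiset:
c
1
1
2
3
4
4
4
5
7
8

yes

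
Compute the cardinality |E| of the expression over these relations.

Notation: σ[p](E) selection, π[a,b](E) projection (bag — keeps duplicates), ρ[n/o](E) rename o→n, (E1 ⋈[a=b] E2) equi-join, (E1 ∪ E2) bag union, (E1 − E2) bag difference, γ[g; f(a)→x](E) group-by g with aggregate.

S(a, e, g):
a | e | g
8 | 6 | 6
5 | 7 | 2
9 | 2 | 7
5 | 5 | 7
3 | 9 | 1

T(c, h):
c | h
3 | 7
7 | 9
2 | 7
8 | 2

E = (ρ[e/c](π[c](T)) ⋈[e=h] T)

Stepwise |·|:
  T → 4
  π[c](T) → 4
  ρ[e/c](π[c](T)) → 4
  T → 4
  (ρ[e/c](π[c](T)) ⋈[e=h] T) → 3

|E| = 3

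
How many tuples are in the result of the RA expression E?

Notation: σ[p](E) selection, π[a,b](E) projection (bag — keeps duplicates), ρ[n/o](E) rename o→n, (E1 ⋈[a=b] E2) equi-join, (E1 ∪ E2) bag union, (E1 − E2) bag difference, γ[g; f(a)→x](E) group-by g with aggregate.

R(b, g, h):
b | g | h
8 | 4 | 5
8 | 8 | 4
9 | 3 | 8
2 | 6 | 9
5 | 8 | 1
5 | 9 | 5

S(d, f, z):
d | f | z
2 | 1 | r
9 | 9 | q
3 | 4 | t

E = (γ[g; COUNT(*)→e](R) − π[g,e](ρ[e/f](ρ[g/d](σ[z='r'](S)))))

Row counts bottom-up:
  R → 6
  γ[g; COUNT(*)→e](R) → 5
  S → 3
  σ[z='r'](S) → 1
  ρ[g/d](σ[z='r'](S)) → 1
  ρ[e/f](ρ[g/d](σ[z='r'](S))) → 1
  π[g,e](ρ[e/f](ρ[g/d](σ[z='r'](S)))) → 1
  (γ[g; COUNT(*)→e](R) − π[g,e](ρ[e/f](ρ[g/d](σ[z='r'](S))))) → 5

|E| = 5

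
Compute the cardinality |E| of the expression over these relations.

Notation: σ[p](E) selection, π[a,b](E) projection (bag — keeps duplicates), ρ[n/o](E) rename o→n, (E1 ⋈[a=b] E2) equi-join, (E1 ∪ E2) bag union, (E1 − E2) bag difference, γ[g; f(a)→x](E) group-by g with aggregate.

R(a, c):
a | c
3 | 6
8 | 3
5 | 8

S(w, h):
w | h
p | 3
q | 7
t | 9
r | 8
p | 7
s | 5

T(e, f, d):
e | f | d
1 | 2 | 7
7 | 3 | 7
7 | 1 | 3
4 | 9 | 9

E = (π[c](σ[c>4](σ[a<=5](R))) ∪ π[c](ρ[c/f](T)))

Per-node cardinality:
  R → 3
  σ[a<=5](R) → 2
  σ[c>4](σ[a<=5](R)) → 2
  π[c](σ[c>4](σ[a<=5](R))) → 2
  T → 4
  ρ[c/f](T) → 4
  π[c](ρ[c/f](T)) → 4
  (π[c](σ[c>4](σ[a<=5](R))) ∪ π[c](ρ[c/f](T))) → 6

|E| = 6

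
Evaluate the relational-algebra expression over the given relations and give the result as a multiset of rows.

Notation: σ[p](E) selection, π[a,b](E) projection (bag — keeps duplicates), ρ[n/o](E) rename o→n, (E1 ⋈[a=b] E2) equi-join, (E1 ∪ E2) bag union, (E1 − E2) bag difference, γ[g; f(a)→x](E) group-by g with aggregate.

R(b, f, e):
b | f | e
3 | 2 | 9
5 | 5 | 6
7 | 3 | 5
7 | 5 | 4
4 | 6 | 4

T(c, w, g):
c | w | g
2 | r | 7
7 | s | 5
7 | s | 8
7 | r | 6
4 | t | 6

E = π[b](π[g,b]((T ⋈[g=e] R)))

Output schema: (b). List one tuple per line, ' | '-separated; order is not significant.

Subexpression sizes:
  T → 5
  R → 5
  (T ⋈[g=e] R) → 3
  π[g,b]((T ⋈[g=e] R)) → 3
  π[b](π[g,b]((T ⋈[g=e] R))) → 3

== RESULT ==
b
5
5
7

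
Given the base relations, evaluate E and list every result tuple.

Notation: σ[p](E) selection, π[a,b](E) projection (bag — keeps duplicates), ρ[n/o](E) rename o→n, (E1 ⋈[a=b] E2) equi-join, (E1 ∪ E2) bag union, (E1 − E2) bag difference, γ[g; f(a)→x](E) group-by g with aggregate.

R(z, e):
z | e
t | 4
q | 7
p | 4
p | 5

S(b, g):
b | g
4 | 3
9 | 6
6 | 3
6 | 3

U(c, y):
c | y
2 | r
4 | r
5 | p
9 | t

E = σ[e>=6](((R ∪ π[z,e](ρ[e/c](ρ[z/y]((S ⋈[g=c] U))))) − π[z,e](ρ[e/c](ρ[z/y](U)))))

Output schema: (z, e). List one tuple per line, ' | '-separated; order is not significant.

Stepwise |·|:
  R → 4
  S → 4
  U → 4
  (S ⋈[g=c] U) → 0
  ρ[z/y]((S ⋈[g=c] U)) → 0
  ρ[e/c](ρ[z/y]((S ⋈[g=c] U))) → 0
  π[z,e](ρ[e/c](ρ[z/y]((S ⋈[g=c] U)))) → 0
  (R ∪ π[z,e](ρ[e/c](ρ[z/y]((S ⋈[g=c] U))))) → 4
  U → 4
  ρ[z/y](U) → 4
  ρ[e/c](ρ[z/y](U)) → 4
  π[z,e](ρ[e/c](ρ[z/y](U))) → 4
  ((R ∪ π[z,e](ρ[e/c](ρ[z/y]((S ⋈[g=c] U))))) − π[z,e](ρ[e/c](ρ[z/y](U)))) → 3
  σ[e>=6](((R ∪ π[z,e](ρ[e/c](ρ[z/y]((S ⋈[g=c] U))))) − π[z,e](ρ[e/c](ρ[z/y](U))))) → 1

== RESULT ==
z | e
q | 7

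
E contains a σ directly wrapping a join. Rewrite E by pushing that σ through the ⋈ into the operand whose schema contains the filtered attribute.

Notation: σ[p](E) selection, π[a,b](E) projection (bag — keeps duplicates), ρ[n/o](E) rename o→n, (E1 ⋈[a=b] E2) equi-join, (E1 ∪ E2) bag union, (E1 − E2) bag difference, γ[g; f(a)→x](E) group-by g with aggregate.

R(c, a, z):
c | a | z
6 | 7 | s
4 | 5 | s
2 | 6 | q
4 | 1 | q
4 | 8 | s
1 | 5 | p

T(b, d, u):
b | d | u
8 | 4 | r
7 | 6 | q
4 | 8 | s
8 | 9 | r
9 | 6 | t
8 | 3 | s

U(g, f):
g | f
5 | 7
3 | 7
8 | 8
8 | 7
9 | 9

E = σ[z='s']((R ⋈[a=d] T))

σ filters on z, owned by the left side.
E' = (σ[z='s'](R) ⋈[a=d] T)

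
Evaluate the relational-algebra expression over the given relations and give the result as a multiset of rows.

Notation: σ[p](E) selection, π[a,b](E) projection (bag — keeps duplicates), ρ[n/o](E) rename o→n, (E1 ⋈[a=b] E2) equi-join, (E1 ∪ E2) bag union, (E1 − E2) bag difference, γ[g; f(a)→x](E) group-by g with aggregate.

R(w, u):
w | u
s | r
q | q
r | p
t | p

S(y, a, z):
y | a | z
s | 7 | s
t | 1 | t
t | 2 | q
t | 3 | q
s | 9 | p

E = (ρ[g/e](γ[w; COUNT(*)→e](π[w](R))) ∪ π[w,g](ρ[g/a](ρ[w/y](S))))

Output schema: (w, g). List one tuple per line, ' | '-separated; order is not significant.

Stepwise |·|:
  R → 4
  π[w](R) → 4
  γ[w; COUNT(*)→e](π[w](R)) → 4
  ρ[g/e](γ[w; COUNT(*)→e](π[w](R))) → 4
  S → 5
  ρ[w/y](S) → 5
  ρ[g/a](ρ[w/y](S)) → 5
  π[w,g](ρ[g/a](ρ[w/y](S))) → 5
  (ρ[g/e](γ[w; COUNT(*)→e](π[w](R))) ∪ π[w,g](ρ[g/a](ρ[w/y](S)))) → 9

== RESULT ==
w | g
q | 1
r | 1
s | 1
s | 7
s | 9
t | 1
t | 1
t | 2
t | 3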